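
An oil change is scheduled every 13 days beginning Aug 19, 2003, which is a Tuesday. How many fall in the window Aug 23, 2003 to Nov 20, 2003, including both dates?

7

Occurrences land 13·i days after Aug 19, 2003 for i = 0, 1, 2, …
Aug 23, 2003 is 4 days after the start; 4 ÷ 13 = 0 remainder 4; since the remainder is 4, round up to i = 1. First occurrence in the window: #2 on Sep 1, 2003 (1×13 = 13 days in).
Nov 20, 2003 is 93 days after the start; 93 ÷ 13 = 7 remainder 2. Last occurrence in the window: #8 on Nov 18, 2003.
Occurrences #2 through #8: 7 in total.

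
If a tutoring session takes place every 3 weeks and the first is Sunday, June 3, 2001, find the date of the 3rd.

July 15, 2001

The 3rd occurrence is 2 intervals after the first: 2 × 21 = 42 days after June 3, 2001.
June has 30 days — 27 days to the end of June leaves 15.
15 days into July → July 15, 2001.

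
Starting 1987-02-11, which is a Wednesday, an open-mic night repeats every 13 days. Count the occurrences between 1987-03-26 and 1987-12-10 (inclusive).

20

Occurrences land 13·i days after 1987-02-11 for i = 0, 1, 2, …
1987-03-26 is 43 days after the start; 43 ÷ 13 = 3 remainder 4; since the remainder is 4, round up to i = 4. First occurrence in the window: #5 on 1987-04-04 (4×13 = 52 days in).
1987-12-10 is 302 days after the start; 302 ÷ 13 = 23 remainder 3. Last occurrence in the window: #24 on 1987-12-07.
Occurrences #5 through #24: 20 in total.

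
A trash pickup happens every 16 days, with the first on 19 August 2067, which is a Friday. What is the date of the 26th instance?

22 September 2068

The 26th occurrence is 25 intervals after the first: 25 × 16 = 400 days after 19 August 2067.
August has 31 days — 12 days to the end of August leaves 388.
September has 30 days (358 left).
October has 31 days (327 left).
November has 30 days (297 left).
December has 31 days (266 left).
January has 31 days (235 left).
February has 29 days (206 left).
March has 31 days (175 left).
April has 30 days (145 left).
May has 31 days (114 left).
June has 30 days (84 left).
July has 31 days (53 left).
August has 31 days (22 left).
22 days into September → 22 September 2068.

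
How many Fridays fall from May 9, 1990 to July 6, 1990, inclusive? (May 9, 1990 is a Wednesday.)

9

May 9, 1990 is a Wednesday; the first Friday on or after it is May 11, 1990 (2 days later).
From May 11, 1990 to July 6, 1990: 20 + 30 + 6 = 56 days (rest of May, June, July).
56 ÷ 7 = 8 full weeks with remainder 0, so 8 more Fridays after the first → 9.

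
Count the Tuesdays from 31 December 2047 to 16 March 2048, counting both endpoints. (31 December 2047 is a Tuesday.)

31 December 2047 is a Tuesday; the first Tuesday on or after it is 31 December 2047.
From 31 December 2047 to 16 March 2048: 0 + 31 + 29 + 16 = 76 days (rest of December, January, February, March).
76 ÷ 7 = 10 full weeks with remainder 6, so 10 more Tuesdays after the first → 11.

11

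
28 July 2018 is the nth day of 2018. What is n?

Days in months before July: 31 + 28 + 31 + 30 + 31 + 30 = 181.
Plus 28 days into July → day 209.

209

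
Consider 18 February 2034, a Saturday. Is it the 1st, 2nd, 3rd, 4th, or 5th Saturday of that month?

3rd

Day 18 falls in week ⌈18/7⌉ of the month.
Days 1–7 hold the 1st Saturday, 8–14 the 2nd, 15–21 the 3rd, 22–28 the 4th, 29–31 the 5th.
18 is in the range for the 3rd.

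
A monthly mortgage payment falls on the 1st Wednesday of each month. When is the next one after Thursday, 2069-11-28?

November 2069 starts on a Friday, so its 1st Wednesday is 2069-11-06 (5 days in).
That is not after 2069-11-28, so look at December 2069.
December 2069 starts on a Sunday, so its 1st Wednesday is 2069-12-04 (3 days in).

2069-12-04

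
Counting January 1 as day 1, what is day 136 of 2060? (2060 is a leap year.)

January has 31 days (136 − 31 = 105 remain).
February has 29 days (105 − 29 = 76 remain).
March has 31 days (76 − 31 = 45 remain).
April has 30 days (45 − 30 = 15 remain).
15 into May → May 15.

May 15, 2060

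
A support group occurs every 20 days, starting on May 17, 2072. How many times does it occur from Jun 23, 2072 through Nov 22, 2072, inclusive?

8

Occurrences land 20·i days after May 17, 2072 for i = 0, 1, 2, …
Jun 23, 2072 is 37 days after the start; 37 ÷ 20 = 1 remainder 17; since the remainder is 17, round up to i = 2. First occurrence in the window: #3 on Jun 26, 2072 (2×20 = 40 days in).
Nov 22, 2072 is 189 days after the start; 189 ÷ 20 = 9 remainder 9. Last occurrence in the window: #10 on Nov 13, 2072.
Occurrences #3 through #10: 8 in total.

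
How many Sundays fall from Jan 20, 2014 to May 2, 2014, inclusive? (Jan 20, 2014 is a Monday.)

Jan 20, 2014 is a Monday; the first Sunday on or after it is Jan 26, 2014 (6 days later).
From Jan 26, 2014 to May 2, 2014: 5 + 28 + 31 + 30 + 2 = 96 days (rest of Jan, Feb, Mar, Apr, May).
96 ÷ 7 = 13 full weeks with remainder 5, so 13 more Sundays after the first → 14.

14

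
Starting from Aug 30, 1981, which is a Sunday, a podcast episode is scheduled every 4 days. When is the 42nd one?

Feb 10, 1982

The 42nd occurrence is 41 intervals after the first: 41 × 4 = 164 days after Aug 30, 1981.
Aug has 31 days — 1 day to the end of Aug leaves 163.
Sep has 30 days (133 left).
Oct has 31 days (102 left).
Nov has 30 days (72 left).
Dec has 31 days (41 left).
Jan has 31 days (10 left).
10 days into Feb → Feb 10, 1982.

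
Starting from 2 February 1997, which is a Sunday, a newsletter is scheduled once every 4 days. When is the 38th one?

The 38th occurrence is 37 intervals after the first: 37 × 4 = 148 days after 2 February 1997.
February has 28 days — 26 days to the end of February leaves 122.
March has 31 days (91 left).
April has 30 days (61 left).
May has 31 days (30 left).
30 days into June → 30 June 1997.

30 June 1997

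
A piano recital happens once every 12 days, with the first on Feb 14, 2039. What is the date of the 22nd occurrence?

Oct 24, 2039

The 22nd occurrence is 21 intervals after the first: 21 × 12 = 252 days after Feb 14, 2039.
Feb has 28 days — 14 days to the end of Feb leaves 238.
Mar has 31 days (207 left).
Apr has 30 days (177 left).
May has 31 days (146 left).
Jun has 30 days (116 left).
Jul has 31 days (85 left).
Aug has 31 days (54 left).
Sep has 30 days (24 left).
24 days into Oct → Oct 24, 2039.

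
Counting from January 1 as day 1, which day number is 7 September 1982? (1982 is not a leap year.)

250

Days in months before September: 31 + 28 + 31 + 30 + 31 + 30 + 31 + 31 = 243.
Plus 7 days into September → day 250.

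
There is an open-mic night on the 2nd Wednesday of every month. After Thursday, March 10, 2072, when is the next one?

March 2072 starts on a Tuesday; its first Wednesday is the 2nd, so the 2nd Wednesday is the 9th — March 9, 2072.
That is not after March 10, 2072, so look at April 2072.
April 2072 starts on a Friday; its first Wednesday is the 6th, so the 2nd Wednesday is the 13th — April 13, 2072.

April 13, 2072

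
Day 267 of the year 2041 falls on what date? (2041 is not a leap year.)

Jan has 31 days (267 − 31 = 236 remain).
Feb has 28 days (236 − 28 = 208 remain).
Mar has 31 days (208 − 31 = 177 remain).
Apr has 30 days (177 − 30 = 147 remain).
May has 31 days (147 − 31 = 116 remain).
Jun has 30 days (116 − 30 = 86 remain).
Jul has 31 days (86 − 31 = 55 remain).
Aug has 31 days (55 − 31 = 24 remain).
24 into Sep → Sep 24.

Sep 24, 2041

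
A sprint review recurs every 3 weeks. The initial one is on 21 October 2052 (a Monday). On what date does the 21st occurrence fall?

15 December 2053

The 21st occurrence is 20 intervals after the first: 20 × 21 = 420 days after 21 October 2052.
October has 31 days — 10 days to the end of October leaves 410.
From end of October to end of 2052 is 61 days (349 left).
January has 31 days (318 left).
February has 28 days (290 left).
March has 31 days (259 left).
April has 30 days (229 left).
May has 31 days (198 left).
June has 30 days (168 left).
July has 31 days (137 left).
August has 31 days (106 left).
September has 30 days (76 left).
October has 31 days (45 left).
November has 30 days (15 left).
15 days into December → 15 December 2053.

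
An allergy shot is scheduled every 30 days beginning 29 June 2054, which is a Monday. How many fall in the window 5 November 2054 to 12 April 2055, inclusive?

Occurrences land 30·i days after 29 June 2054 for i = 0, 1, 2, …
5 November 2054 is 129 days after the start; 129 ÷ 30 = 4 remainder 9; since the remainder is 9, round up to i = 5. First occurrence in the window: #6 on 26 November 2054 (5×30 = 150 days in).
12 April 2055 is 287 days after the start; 287 ÷ 30 = 9 remainder 17. Last occurrence in the window: #10 on 26 March 2055.
Occurrences #6 through #10: 5 in total.

5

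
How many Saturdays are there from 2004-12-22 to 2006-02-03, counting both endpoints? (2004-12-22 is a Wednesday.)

58

2004-12-22 is a Wednesday; the first Saturday on or after it is 2004-12-25 (3 days later).
From 2004-12-25 to 2006-02-03: 6 + 365 + 34 = 405 days (rest of 2004, 2005, to 2006-02-03 in 2006).
405 ÷ 7 = 57 full weeks with remainder 6, so 57 more Saturdays after the first → 58.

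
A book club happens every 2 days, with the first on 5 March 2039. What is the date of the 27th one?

26 April 2039

The 27th occurrence is 26 intervals after the first: 26 × 2 = 52 days after 5 March 2039.
March has 31 days — 26 days to the end of March leaves 26.
26 days into April → 26 April 2039.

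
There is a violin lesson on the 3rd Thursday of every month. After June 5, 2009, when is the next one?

June 18, 2009

June 2009 starts on a Monday; its first Thursday is the 4th, so the 3rd Thursday is the 18th — June 18, 2009.
June 18, 2009 is after June 5, 2009, so that is the next one.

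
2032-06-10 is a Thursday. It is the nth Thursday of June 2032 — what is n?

2nd

Day 10 falls in week ⌈10/7⌉ of the month.
Days 1–7 hold the 1st Thursday, 8–14 the 2nd, 15–21 the 3rd, 22–28 the 4th, 29–31 the 5th.
10 is in the range for the 2nd.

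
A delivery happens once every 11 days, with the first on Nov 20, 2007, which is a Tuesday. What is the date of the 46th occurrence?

Mar 29, 2009

The 46th occurrence is 45 intervals after the first: 45 × 11 = 495 days after Nov 20, 2007.
Nov has 30 days — 10 days to the end of Nov leaves 485.
From end of Nov to end of 2007 is 31 days (454 left).
2008 has 366 days (88 left).
Jan has 31 days (57 left).
Feb has 28 days (29 left).
29 days into Mar → Mar 29, 2009.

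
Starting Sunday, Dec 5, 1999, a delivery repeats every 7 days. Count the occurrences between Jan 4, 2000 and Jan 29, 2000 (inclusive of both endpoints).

3

Occurrences land 7·i days after Dec 5, 1999 for i = 0, 1, 2, …
Jan 4, 2000 is 30 days after the start; 30 ÷ 7 = 4 remainder 2; since the remainder is 2, round up to i = 5. First occurrence in the window: #6 on Jan 9, 2000 (5×7 = 35 days in).
Jan 29, 2000 is 55 days after the start; 55 ÷ 7 = 7 remainder 6. Last occurrence in the window: #8 on Jan 23, 2000.
Occurrences #6 through #8: 3 in total.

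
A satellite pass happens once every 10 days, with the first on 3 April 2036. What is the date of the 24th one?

The 24th occurrence is 23 intervals after the first: 23 × 10 = 230 days after 3 April 2036.
April has 30 days — 27 days to the end of April leaves 203.
May has 31 days (172 left).
June has 30 days (142 left).
July has 31 days (111 left).
August has 31 days (80 left).
September has 30 days (50 left).
October has 31 days (19 left).
19 days into November → 19 November 2036.

19 November 2036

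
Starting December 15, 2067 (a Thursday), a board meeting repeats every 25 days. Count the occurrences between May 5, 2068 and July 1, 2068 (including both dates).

Occurrences land 25·i days after December 15, 2067 for i = 0, 1, 2, …
May 5, 2068 is 142 days after the start; 142 ÷ 25 = 5 remainder 17; since the remainder is 17, round up to i = 6. First occurrence in the window: #7 on May 13, 2068 (6×25 = 150 days in).
July 1, 2068 is 199 days after the start; 199 ÷ 25 = 7 remainder 24. Last occurrence in the window: #8 on June 7, 2068.
Occurrences #7 through #8: 2 in total.

2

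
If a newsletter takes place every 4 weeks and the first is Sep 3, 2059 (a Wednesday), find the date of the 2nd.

Oct 1, 2059

The 2nd occurrence is 1 interval after the first: 1 × 28 = 28 days after Sep 3, 2059.
Sep has 30 days — 27 days to the end of Sep leaves 1.
1 day into Oct → Oct 1, 2059.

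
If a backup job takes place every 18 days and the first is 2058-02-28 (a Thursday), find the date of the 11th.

2058-08-27

The 11th occurrence is 10 intervals after the first: 10 × 18 = 180 days after 2058-02-28.
February has 28 days — 0 days to the end of February leaves 180.
March has 31 days (149 left).
April has 30 days (119 left).
May has 31 days (88 left).
June has 30 days (58 left).
July has 31 days (27 left).
27 days into August → 2058-08-27.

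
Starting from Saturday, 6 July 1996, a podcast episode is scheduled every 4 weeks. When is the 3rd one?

The 3rd occurrence is 2 intervals after the first: 2 × 28 = 56 days after 6 July 1996.
July has 31 days — 25 days to the end of July leaves 31.
31 days into August → 31 August 1996.

31 August 1996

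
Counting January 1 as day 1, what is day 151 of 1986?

January has 31 days (151 − 31 = 120 remain).
February has 28 days (120 − 28 = 92 remain).
March has 31 days (92 − 31 = 61 remain).
April has 30 days (61 − 30 = 31 remain).
31 into May → May 31.

May 31, 1986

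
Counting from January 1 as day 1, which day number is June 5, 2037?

156

Days in months before June: 31 + 28 + 31 + 30 + 31 = 151.
Plus 5 days into June → day 156.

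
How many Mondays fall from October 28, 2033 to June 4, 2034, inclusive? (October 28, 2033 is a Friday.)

31

October 28, 2033 is a Friday; the first Monday on or after it is October 31, 2033 (3 days later).
From October 31, 2033 to June 4, 2034: 0 + 30 + 31 + 31 + 28 + 31 + 30 + 31 + 4 = 216 days (rest of October, November, December, January, February, March, April, May, June).
216 ÷ 7 = 30 full weeks with remainder 6, so 30 more Mondays after the first → 31.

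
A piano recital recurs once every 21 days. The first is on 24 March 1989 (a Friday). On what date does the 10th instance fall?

The 10th occurrence is 9 intervals after the first: 9 × 21 = 189 days after 24 March 1989.
March has 31 days — 7 days to the end of March leaves 182.
April has 30 days (152 left).
May has 31 days (121 left).
June has 30 days (91 left).
July has 31 days (60 left).
August has 31 days (29 left).
29 days into September → 29 September 1989.

29 September 1989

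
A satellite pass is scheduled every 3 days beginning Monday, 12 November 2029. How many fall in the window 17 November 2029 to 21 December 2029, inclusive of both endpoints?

Occurrences land 3·i days after 12 November 2029 for i = 0, 1, 2, …
17 November 2029 is 5 days after the start; 5 ÷ 3 = 1 remainder 2; since the remainder is 2, round up to i = 2. First occurrence in the window: #3 on 18 November 2029 (2×3 = 6 days in).
21 December 2029 is 39 days after the start; 39 ÷ 3 = 13 remainder 0. Last occurrence in the window: #14 on 21 December 2029.
Occurrences #3 through #14: 12 in total.

12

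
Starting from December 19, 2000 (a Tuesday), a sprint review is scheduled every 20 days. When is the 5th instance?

The 5th occurrence is 4 intervals after the first: 4 × 20 = 80 days after December 19, 2000.
December has 31 days — 12 days to the end of December leaves 68.
January has 31 days (37 left).
February has 28 days (9 left).
9 days into March → March 9, 2001.

March 9, 2001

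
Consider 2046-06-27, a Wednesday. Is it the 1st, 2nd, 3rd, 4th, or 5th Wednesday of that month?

4th

Day 27 falls in week ⌈27/7⌉ of the month.
Days 1–7 hold the 1st Wednesday, 8–14 the 2nd, 15–21 the 3rd, 22–28 the 4th, 29–31 the 5th.
27 is in the range for the 4th.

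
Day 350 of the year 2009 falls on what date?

December 16, 2009

January has 31 days (350 − 31 = 319 remain).
February has 28 days (319 − 28 = 291 remain).
March has 31 days (291 − 31 = 260 remain).
April has 30 days (260 − 30 = 230 remain).
May has 31 days (230 − 31 = 199 remain).
June has 30 days (199 − 30 = 169 remain).
July has 31 days (169 − 31 = 138 remain).
August has 31 days (138 − 31 = 107 remain).
September has 30 days (107 − 30 = 77 remain).
October has 31 days (77 − 31 = 46 remain).
November has 30 days (46 − 30 = 16 remain).
16 into December → December 16.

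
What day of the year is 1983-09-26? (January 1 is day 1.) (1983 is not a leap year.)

Days in months before September: 31 + 28 + 31 + 30 + 31 + 30 + 31 + 31 = 243.
Plus 26 days into September → day 269.

269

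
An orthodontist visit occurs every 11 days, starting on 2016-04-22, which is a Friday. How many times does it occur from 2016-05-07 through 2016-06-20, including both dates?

Occurrences land 11·i days after 2016-04-22 for i = 0, 1, 2, …
2016-05-07 is 15 days after the start; 15 ÷ 11 = 1 remainder 4; since the remainder is 4, round up to i = 2. First occurrence in the window: #3 on 2016-05-14 (2×11 = 22 days in).
2016-06-20 is 59 days after the start; 59 ÷ 11 = 5 remainder 4. Last occurrence in the window: #6 on 2016-06-16.
Occurrences #3 through #6: 4 in total.

4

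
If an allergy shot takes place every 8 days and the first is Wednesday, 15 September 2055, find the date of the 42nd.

8 August 2056

The 42nd occurrence is 41 intervals after the first: 41 × 8 = 328 days after 15 September 2055.
September has 30 days — 15 days to the end of September leaves 313.
October has 31 days (282 left).
November has 30 days (252 left).
December has 31 days (221 left).
January has 31 days (190 left).
February has 29 days (161 left).
March has 31 days (130 left).
April has 30 days (100 left).
May has 31 days (69 left).
June has 30 days (39 left).
July has 31 days (8 left).
8 days into August → 8 August 2056.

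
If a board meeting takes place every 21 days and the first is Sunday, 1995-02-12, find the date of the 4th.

The 4th occurrence is 3 intervals after the first: 3 × 21 = 63 days after 1995-02-12.
February has 28 days — 16 days to the end of February leaves 47.
March has 31 days (16 left).
16 days into April → 1995-04-16.

1995-04-16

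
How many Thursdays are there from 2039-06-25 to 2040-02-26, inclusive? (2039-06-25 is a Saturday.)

2039-06-25 is a Saturday; the first Thursday on or after it is 2039-06-30 (5 days later).
From 2039-06-30 to 2040-02-26: 0 + 31 + 31 + 30 + 31 + 30 + 31 + 31 + 26 = 241 days (rest of June, July, August, September, October, November, December, January, February).
241 ÷ 7 = 34 full weeks with remainder 3, so 34 more Thursdays after the first → 35.

35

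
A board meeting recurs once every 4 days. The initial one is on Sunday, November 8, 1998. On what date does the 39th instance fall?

The 39th occurrence is 38 intervals after the first: 38 × 4 = 152 days after November 8, 1998.
November has 30 days — 22 days to the end of November leaves 130.
December has 31 days (99 left).
January has 31 days (68 left).
February has 28 days (40 left).
March has 31 days (9 left).
9 days into April → April 9, 1999.

April 9, 1999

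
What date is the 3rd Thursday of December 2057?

2057-12-20

December 2057 begins on a Saturday, so the first Thursday is December 6 (5 days later).
The 3rd Thursday is 2 weeks later: 6 + 14 = 20.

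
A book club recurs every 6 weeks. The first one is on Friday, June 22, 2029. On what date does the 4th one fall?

October 26, 2029

The 4th occurrence is 3 intervals after the first: 3 × 42 = 126 days after June 22, 2029.
June has 30 days — 8 days to the end of June leaves 118.
July has 31 days (87 left).
August has 31 days (56 left).
September has 30 days (26 left).
26 days into October → October 26, 2029.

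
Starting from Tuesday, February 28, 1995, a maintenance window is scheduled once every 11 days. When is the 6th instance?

The 6th occurrence is 5 intervals after the first: 5 × 11 = 55 days after February 28, 1995.
February has 28 days — 0 days to the end of February leaves 55.
March has 31 days (24 left).
24 days into April → April 24, 1995.

April 24, 1995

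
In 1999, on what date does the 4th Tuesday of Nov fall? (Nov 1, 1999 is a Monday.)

Nov 1999 begins on a Monday, so the first Tuesday is Nov 2 (1 day later).
The 4th Tuesday is 3 weeks later: 2 + 21 = 23.

Nov 23, 1999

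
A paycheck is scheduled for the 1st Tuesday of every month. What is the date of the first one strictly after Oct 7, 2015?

Nov 3, 2015

Oct 2015 starts on a Thursday, so its 1st Tuesday is Oct 6, 2015 (5 days in).
That is not after Oct 7, 2015, so look at Nov 2015.
Nov 2015 starts on a Sunday, so its 1st Tuesday is Nov 3, 2015 (2 days in).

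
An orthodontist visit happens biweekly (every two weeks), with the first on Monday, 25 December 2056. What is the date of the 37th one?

13 May 2058

The 37th occurrence is 36 intervals after the first: 36 × 14 = 504 days after 25 December 2056.
December has 31 days — 6 days to the end of December leaves 498.
2057 has 365 days (133 left).
January has 31 days (102 left).
February has 28 days (74 left).
March has 31 days (43 left).
April has 30 days (13 left).
13 days into May → 13 May 2058.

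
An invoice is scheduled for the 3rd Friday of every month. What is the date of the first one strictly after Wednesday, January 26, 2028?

February 18, 2028

January 2028 starts on a Saturday; its first Friday is the 7th, so the 3rd Friday is the 21st — January 21, 2028.
That is not after January 26, 2028, so look at February 2028.
February 2028 starts on a Tuesday; its first Friday is the 4th, so the 3rd Friday is the 18th — February 18, 2028.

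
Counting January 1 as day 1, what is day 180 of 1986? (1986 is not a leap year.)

January has 31 days (180 − 31 = 149 remain).
February has 28 days (149 − 28 = 121 remain).
March has 31 days (121 − 31 = 90 remain).
April has 30 days (90 − 30 = 60 remain).
May has 31 days (60 − 31 = 29 remain).
29 into June → June 29.

June 29, 1986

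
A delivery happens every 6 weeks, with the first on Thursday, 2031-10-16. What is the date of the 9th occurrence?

2032-09-16

The 9th occurrence is 8 intervals after the first: 8 × 42 = 336 days after 2031-10-16.
October has 31 days — 15 days to the end of October leaves 321.
November has 30 days (291 left).
December has 31 days (260 left).
January has 31 days (229 left).
February has 29 days (200 left).
March has 31 days (169 left).
April has 30 days (139 left).
May has 31 days (108 left).
June has 30 days (78 left).
July has 31 days (47 left).
August has 31 days (16 left).
16 days into September → 2032-09-16.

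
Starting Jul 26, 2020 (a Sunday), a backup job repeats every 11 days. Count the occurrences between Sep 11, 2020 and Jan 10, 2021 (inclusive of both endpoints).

11

Occurrences land 11·i days after Jul 26, 2020 for i = 0, 1, 2, …
Sep 11, 2020 is 47 days after the start; 47 ÷ 11 = 4 remainder 3; since the remainder is 3, round up to i = 5. First occurrence in the window: #6 on Sep 19, 2020 (5×11 = 55 days in).
Jan 10, 2021 is 168 days after the start; 168 ÷ 11 = 15 remainder 3. Last occurrence in the window: #16 on Jan 7, 2021.
Occurrences #6 through #16: 11 in total.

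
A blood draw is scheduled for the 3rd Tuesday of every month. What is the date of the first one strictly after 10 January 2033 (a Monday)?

January 2033 starts on a Saturday; its first Tuesday is the 4th, so the 3rd Tuesday is the 18th — 18 January 2033.
18 January 2033 is after 10 January 2033, so that is the next one.

18 January 2033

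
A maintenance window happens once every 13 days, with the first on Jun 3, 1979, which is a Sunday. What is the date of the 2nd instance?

Jun 16, 1979

The 2nd occurrence is 1 interval after the first: 1 × 13 = 13 days after Jun 3, 1979.
13 days later is Jun 16, 1979.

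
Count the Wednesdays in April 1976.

4

1 April 1976 is a Thursday; the first Wednesday on or after it is 7 April 1976 (6 days later).
From 7 April 1976 to 30 April 1976 is 30 − 7 = 23 days.
23 ÷ 7 = 3 full weeks with remainder 2, so 3 more Wednesdays after the first → 4.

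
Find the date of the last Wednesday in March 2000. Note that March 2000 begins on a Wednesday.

March 29, 2000

March 2000 begins on a Wednesday, so the first Wednesday is March 1.
March 2000 has 31 days. Adding weeks: 1, 8, 15, 22, 29 — the last one ≤ 31 is the 29th.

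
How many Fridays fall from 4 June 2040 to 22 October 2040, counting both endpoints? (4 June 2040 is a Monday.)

4 June 2040 is a Monday; the first Friday on or after it is 8 June 2040 (4 days later).
From 8 June 2040 to 22 October 2040: 22 + 31 + 31 + 30 + 22 = 136 days (rest of June, July, August, September, October).
136 ÷ 7 = 19 full weeks with remainder 3, so 19 more Fridays after the first → 20.

20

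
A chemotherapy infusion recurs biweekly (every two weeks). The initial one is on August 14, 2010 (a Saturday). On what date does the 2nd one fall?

The 2nd occurrence is 1 interval after the first: 1 × 14 = 14 days after August 14, 2010.
14 days later is August 28, 2010.

August 28, 2010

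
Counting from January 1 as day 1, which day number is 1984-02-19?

50

Days in months before February: 31 = 31.
Plus 19 days into February → day 50.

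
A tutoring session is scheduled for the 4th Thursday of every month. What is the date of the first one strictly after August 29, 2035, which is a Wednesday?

August 2035 starts on a Wednesday; its first Thursday is the 2nd, so the 4th Thursday is the 23rd — August 23, 2035.
That is not after August 29, 2035, so look at September 2035.
September 2035 starts on a Saturday; its first Thursday is the 6th, so the 4th Thursday is the 27th — September 27, 2035.

September 27, 2035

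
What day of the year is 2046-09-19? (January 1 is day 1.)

262

Days in months before September: 31 + 28 + 31 + 30 + 31 + 30 + 31 + 31 = 243.
Plus 19 days into September → day 262.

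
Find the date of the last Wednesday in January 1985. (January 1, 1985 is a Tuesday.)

January 30, 1985

January 1985 begins on a Tuesday, so the first Wednesday is January 2 (1 day later).
January 1985 has 31 days. Adding weeks: 2, 9, 16, 23, 30 — the last one ≤ 31 is the 30th.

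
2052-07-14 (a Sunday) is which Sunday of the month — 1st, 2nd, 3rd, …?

2nd

Day 14 falls in week ⌈14/7⌉ of the month.
Days 1–7 hold the 1st Sunday, 8–14 the 2nd, 15–21 the 3rd, 22–28 the 4th, 29–31 the 5th.
14 is in the range for the 2nd.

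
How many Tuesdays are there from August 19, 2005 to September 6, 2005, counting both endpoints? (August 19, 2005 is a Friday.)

3

August 19, 2005 is a Friday; the first Tuesday on or after it is August 23, 2005 (4 days later).
From August 23, 2005 to September 6, 2005: 8 + 6 = 14 days (rest of August, September).
14 ÷ 7 = 2 full weeks with remainder 0, so 2 more Tuesdays after the first → 3.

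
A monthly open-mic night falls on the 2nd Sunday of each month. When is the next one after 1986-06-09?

1986-07-13

June 1986 starts on a Sunday; its first Sunday is the 1st, so the 2nd Sunday is the 8th — 1986-06-08.
That is not after 1986-06-09, so look at July 1986.
July 1986 starts on a Tuesday; its first Sunday is the 6th, so the 2nd Sunday is the 13th — 1986-07-13.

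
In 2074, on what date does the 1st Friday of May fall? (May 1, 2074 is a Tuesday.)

May 2074 begins on a Tuesday, so the first Friday is May 4 (3 days later).

2074-05-04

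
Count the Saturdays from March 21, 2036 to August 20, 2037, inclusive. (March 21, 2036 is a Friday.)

March 21, 2036 is a Friday; the first Saturday on or after it is March 22, 2036 (1 day later).
From March 22, 2036 to August 20, 2037: 284 + 232 = 516 days (rest of 2036, to August 20, 2037 in 2037).
516 ÷ 7 = 73 full weeks with remainder 5, so 73 more Saturdays after the first → 74.

74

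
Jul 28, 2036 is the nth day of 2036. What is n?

210

Days in months before Jul: 31 + 29 + 31 + 30 + 31 + 30 = 182.
Plus 28 days into Jul → day 210.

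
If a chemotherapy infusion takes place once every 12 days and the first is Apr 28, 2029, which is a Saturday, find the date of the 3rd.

May 22, 2029

The 3rd occurrence is 2 intervals after the first: 2 × 12 = 24 days after Apr 28, 2029.
Apr has 30 days — 2 days to the end of Apr leaves 22.
22 days into May → May 22, 2029.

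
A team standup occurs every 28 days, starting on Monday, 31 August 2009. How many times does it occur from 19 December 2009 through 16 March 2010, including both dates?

Occurrences land 28·i days after 31 August 2009 for i = 0, 1, 2, …
19 December 2009 is 110 days after the start; 110 ÷ 28 = 3 remainder 26; since the remainder is 26, round up to i = 4. First occurrence in the window: #5 on 21 December 2009 (4×28 = 112 days in).
16 March 2010 is 197 days after the start; 197 ÷ 28 = 7 remainder 1. Last occurrence in the window: #8 on 15 March 2010.
Occurrences #5 through #8: 4 in total.

4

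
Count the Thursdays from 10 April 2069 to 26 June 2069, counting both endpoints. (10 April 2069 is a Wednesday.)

11

10 April 2069 is a Wednesday; the first Thursday on or after it is 11 April 2069 (1 day later).
From 11 April 2069 to 26 June 2069: 19 + 31 + 26 = 76 days (rest of April, May, June).
76 ÷ 7 = 10 full weeks with remainder 6, so 10 more Thursdays after the first → 11.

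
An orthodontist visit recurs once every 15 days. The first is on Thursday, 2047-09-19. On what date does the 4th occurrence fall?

2047-11-03

The 4th occurrence is 3 intervals after the first: 3 × 15 = 45 days after 2047-09-19.
September has 30 days — 11 days to the end of September leaves 34.
October has 31 days (3 left).
3 days into November → 2047-11-03.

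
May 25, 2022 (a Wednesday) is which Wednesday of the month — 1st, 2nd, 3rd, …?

Day 25 falls in week ⌈25/7⌉ of the month.
Days 1–7 hold the 1st Wednesday, 8–14 the 2nd, 15–21 the 3rd, 22–28 the 4th, 29–31 the 5th.
25 is in the range for the 4th.

4th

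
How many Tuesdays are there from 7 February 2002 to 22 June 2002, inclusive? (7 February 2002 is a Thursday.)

7 February 2002 is a Thursday; the first Tuesday on or after it is 12 February 2002 (5 days later).
From 12 February 2002 to 22 June 2002: 16 + 31 + 30 + 31 + 22 = 130 days (rest of February, March, April, May, June).
130 ÷ 7 = 18 full weeks with remainder 4, so 18 more Tuesdays after the first → 19.

19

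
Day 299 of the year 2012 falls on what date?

Jan has 31 days (299 − 31 = 268 remain).
Feb has 29 days (268 − 29 = 239 remain).
Mar has 31 days (239 − 31 = 208 remain).
Apr has 30 days (208 − 30 = 178 remain).
May has 31 days (178 − 31 = 147 remain).
Jun has 30 days (147 − 30 = 117 remain).
Jul has 31 days (117 − 31 = 86 remain).
Aug has 31 days (86 − 31 = 55 remain).
Sep has 30 days (55 − 30 = 25 remain).
25 into Oct → Oct 25.

Oct 25, 2012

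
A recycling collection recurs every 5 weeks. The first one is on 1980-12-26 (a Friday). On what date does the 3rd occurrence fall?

1981-03-06

The 3rd occurrence is 2 intervals after the first: 2 × 35 = 70 days after 1980-12-26.
December has 31 days — 5 days to the end of December leaves 65.
January has 31 days (34 left).
February has 28 days (6 left).
6 days into March → 1981-03-06.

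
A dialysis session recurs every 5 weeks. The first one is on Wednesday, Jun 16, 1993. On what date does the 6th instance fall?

The 6th occurrence is 5 intervals after the first: 5 × 35 = 175 days after Jun 16, 1993.
Jun has 30 days — 14 days to the end of Jun leaves 161.
Jul has 31 days (130 left).
Aug has 31 days (99 left).
Sep has 30 days (69 left).
Oct has 31 days (38 left).
Nov has 30 days (8 left).
8 days into Dec → Dec 8, 1993.

Dec 8, 1993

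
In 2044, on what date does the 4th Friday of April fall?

April 22, 2044

The first Friday of April 2044 is April 1.
The 4th Friday is 3 weeks later: 1 + 21 = 22.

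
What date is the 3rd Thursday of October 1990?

18 October 1990

The first Thursday of October 1990 is October 4.
The 3rd Thursday is 2 weeks later: 4 + 14 = 18.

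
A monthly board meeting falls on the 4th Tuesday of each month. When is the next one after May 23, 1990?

June 26, 1990

May 1990 starts on a Tuesday; its first Tuesday is the 1st, so the 4th Tuesday is the 22nd — May 22, 1990.
That is not after May 23, 1990, so look at June 1990.
June 1990 starts on a Friday; its first Tuesday is the 5th, so the 4th Tuesday is the 26th — June 26, 1990.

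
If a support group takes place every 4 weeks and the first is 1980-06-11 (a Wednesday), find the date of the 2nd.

The 2nd occurrence is 1 interval after the first: 1 × 28 = 28 days after 1980-06-11.
June has 30 days — 19 days to the end of June leaves 9.
9 days into July → 1980-07-09.

1980-07-09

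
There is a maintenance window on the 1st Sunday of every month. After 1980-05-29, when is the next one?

1980-06-01

May 1980 starts on a Thursday, so its 1st Sunday is 1980-05-04 (3 days in).
That is not after 1980-05-29, so look at June 1980.
June 1980 starts on a Sunday, so its 1st Sunday is 1980-06-01.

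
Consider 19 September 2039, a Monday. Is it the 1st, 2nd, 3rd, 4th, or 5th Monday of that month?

Day 19 falls in week ⌈19/7⌉ of the month.
Days 1–7 hold the 1st Monday, 8–14 the 2nd, 15–21 the 3rd, 22–28 the 4th, 29–31 the 5th.
19 is in the range for the 3rd.

3rd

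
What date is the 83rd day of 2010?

2010-03-24

January has 31 days (83 − 31 = 52 remain).
February has 28 days (52 − 28 = 24 remain).
24 into March → March 24.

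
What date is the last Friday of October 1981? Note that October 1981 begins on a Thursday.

October 1981 begins on a Thursday, so the first Friday is October 2 (1 day later).
October 1981 has 31 days. Adding weeks: 2, 9, 16, 23, 30 — the last one ≤ 31 is the 30th.

30 October 1981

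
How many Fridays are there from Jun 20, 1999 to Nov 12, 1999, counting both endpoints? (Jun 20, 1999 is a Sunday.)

Jun 20, 1999 is a Sunday; the first Friday on or after it is Jun 25, 1999 (5 days later).
From Jun 25, 1999 to Nov 12, 1999: 5 + 31 + 31 + 30 + 31 + 12 = 140 days (rest of Jun, Jul, Aug, Sep, Oct, Nov).
140 ÷ 7 = 20 full weeks with remainder 0, so 20 more Fridays after the first → 21.

21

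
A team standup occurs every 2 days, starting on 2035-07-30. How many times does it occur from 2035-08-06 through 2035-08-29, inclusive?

12

Occurrences land 2·i days after 2035-07-30 for i = 0, 1, 2, …
2035-08-06 is 7 days after the start; 7 ÷ 2 = 3 remainder 1; since the remainder is 1, round up to i = 4. First occurrence in the window: #5 on 2035-08-07 (4×2 = 8 days in).
2035-08-29 is 30 days after the start; 30 ÷ 2 = 15 remainder 0. Last occurrence in the window: #16 on 2035-08-29.
Occurrences #5 through #16: 12 in total.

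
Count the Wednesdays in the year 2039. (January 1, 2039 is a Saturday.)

52

January 1, 2039 is a Saturday; the first Wednesday on or after it is January 5, 2039 (4 days later).
From January 5, 2039 to December 31, 2039: 26 + 28 + 31 + 30 + 31 + 30 + 31 + 31 + 30 + 31 + 30 + 31 = 360 days (rest of January, February, March, April, May, June, July, August, September, October, November, December).
360 ÷ 7 = 51 full weeks with remainder 3, so 51 more Wednesdays after the first → 52.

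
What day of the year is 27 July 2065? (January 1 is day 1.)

208

Days in months before July: 31 + 28 + 31 + 30 + 31 + 30 = 181.
Plus 27 days into July → day 208.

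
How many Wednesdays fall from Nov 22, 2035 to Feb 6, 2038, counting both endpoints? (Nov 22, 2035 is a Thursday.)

Nov 22, 2035 is a Thursday; the first Wednesday on or after it is Nov 28, 2035 (6 days later).
From Nov 28, 2035 to Feb 6, 2038: 33 + 366 + 365 + 37 = 801 days (rest of 2035, 2036, 2037, to Feb 6, 2038 in 2038).
801 ÷ 7 = 114 full weeks with remainder 3, so 114 more Wednesdays after the first → 115.

115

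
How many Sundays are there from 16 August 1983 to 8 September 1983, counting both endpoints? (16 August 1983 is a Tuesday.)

3

16 August 1983 is a Tuesday; the first Sunday on or after it is 21 August 1983 (5 days later).
From 21 August 1983 to 8 September 1983: 10 + 8 = 18 days (rest of August, September).
18 ÷ 7 = 2 full weeks with remainder 4, so 2 more Sundays after the first → 3.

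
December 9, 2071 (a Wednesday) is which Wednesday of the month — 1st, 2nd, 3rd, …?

2nd

Day 9 falls in week ⌈9/7⌉ of the month.
Days 1–7 hold the 1st Wednesday, 8–14 the 2nd, 15–21 the 3rd, 22–28 the 4th, 29–31 the 5th.
9 is in the range for the 2nd.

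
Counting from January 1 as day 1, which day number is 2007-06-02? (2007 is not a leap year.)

153

Days in months before June: 31 + 28 + 31 + 30 + 31 = 151.
Plus 2 days into June → day 153.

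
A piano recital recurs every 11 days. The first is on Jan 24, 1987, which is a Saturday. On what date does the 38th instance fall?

Mar 6, 1988

The 38th occurrence is 37 intervals after the first: 37 × 11 = 407 days after Jan 24, 1987.
Jan has 31 days — 7 days to the end of Jan leaves 400.
Feb has 28 days (372 left).
Mar has 31 days (341 left).
Apr has 30 days (311 left).
May has 31 days (280 left).
Jun has 30 days (250 left).
Jul has 31 days (219 left).
Aug has 31 days (188 left).
Sep has 30 days (158 left).
Oct has 31 days (127 left).
Nov has 30 days (97 left).
Dec has 31 days (66 left).
Jan has 31 days (35 left).
Feb has 29 days (6 left).
6 days into Mar → Mar 6, 1988.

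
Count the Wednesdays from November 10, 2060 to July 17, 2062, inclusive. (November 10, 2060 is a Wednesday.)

88

November 10, 2060 is a Wednesday; the first Wednesday on or after it is November 10, 2060.
From November 10, 2060 to July 17, 2062: 51 + 365 + 198 = 614 days (rest of 2060, 2061, to July 17, 2062 in 2062).
614 ÷ 7 = 87 full weeks with remainder 5, so 87 more Wednesdays after the first → 88.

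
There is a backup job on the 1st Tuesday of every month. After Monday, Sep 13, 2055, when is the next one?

Oct 5, 2055

Sep 2055 starts on a Wednesday, so its 1st Tuesday is Sep 7, 2055 (6 days in).
That is not after Sep 13, 2055, so look at Oct 2055.
Oct 2055 starts on a Friday, so its 1st Tuesday is Oct 5, 2055 (4 days in).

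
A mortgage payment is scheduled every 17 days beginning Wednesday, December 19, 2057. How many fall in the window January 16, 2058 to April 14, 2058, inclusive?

5

Occurrences land 17·i days after December 19, 2057 for i = 0, 1, 2, …
January 16, 2058 is 28 days after the start; 28 ÷ 17 = 1 remainder 11; since the remainder is 11, round up to i = 2. First occurrence in the window: #3 on January 22, 2058 (2×17 = 34 days in).
April 14, 2058 is 116 days after the start; 116 ÷ 17 = 6 remainder 14. Last occurrence in the window: #7 on March 31, 2058.
Occurrences #3 through #7: 5 in total.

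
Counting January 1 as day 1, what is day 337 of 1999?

3 December 1999

January has 31 days (337 − 31 = 306 remain).
February has 28 days (306 − 28 = 278 remain).
March has 31 days (278 − 31 = 247 remain).
April has 30 days (247 − 30 = 217 remain).
May has 31 days (217 − 31 = 186 remain).
June has 30 days (186 − 30 = 156 remain).
July has 31 days (156 − 31 = 125 remain).
August has 31 days (125 − 31 = 94 remain).
September has 30 days (94 − 30 = 64 remain).
October has 31 days (64 − 31 = 33 remain).
November has 30 days (33 − 30 = 3 remain).
3 into December → December 3.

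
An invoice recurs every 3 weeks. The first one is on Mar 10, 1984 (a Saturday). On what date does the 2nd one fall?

The 2nd occurrence is 1 interval after the first: 1 × 21 = 21 days after Mar 10, 1984.
21 days later is Mar 31, 1984.

Mar 31, 1984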